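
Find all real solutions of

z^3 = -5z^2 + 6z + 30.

z = -5 or z = -2.4495 or z = 2.4495

Rearrange: z^3 + 5z^2 - 6z - 30 = 0.
Possible rational roots are divisors of -30. Testing z = -5 gives 0, so (z + 5) is a factor.
Divide: z^3 + 5z^2 - 6z - 30 = (z + 5)(z^2 - 6).
Apply the quadratic formula to z^2 - 6 = 0: z = (0 +/- sqrt(24))/2, i.e. z ~= 2.4495 or z ~= -2.4495.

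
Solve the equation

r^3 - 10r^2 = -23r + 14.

Rearrange: r^3 - 10r^2 + 23r - 14 = 0.
Possible rational roots are divisors of -14. Testing r = 2 gives 0, so (r - 2) is a factor.
Divide: r^3 - 10r^2 + 23r - 14 = (r - 2)(r^2 - 8r + 7).
Factor the quadratic: r = 7 or r = 1.

r = 1 or r = 2 or r = 7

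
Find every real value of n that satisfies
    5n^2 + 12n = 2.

Rearrange to standard form: 5n^2 + 12n - 2 = 0.
Discriminant: (12)^2 - 4*5*(-2) = 184.
Quadratic formula: n = (-12 +/- sqrt(184)) / 10.
So n = -6/5 + sqrt(46)/5 ~= 0.1565 or n = -sqrt(46)/5 - 6/5 ~= -2.5565.

n = -2.5565 or n = 0.1565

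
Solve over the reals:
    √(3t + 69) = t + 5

Square both sides: 3t + 69 = (t + 5)².
Expand and rearrange: t² + 7t - 44 = 0.
Solving gives t = 4 or t = -11.
Check each candidate in the original equation:
  t = 4: √(81) = 9, while t + 5 = 9 — valid.
  t = -11: √(36) = 6, while t + 5 = -6 — extraneous.

t = 4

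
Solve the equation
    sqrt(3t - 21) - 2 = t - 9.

t = 7 or t = 10

Isolate the radical: sqrt(3t - 21) = t - 7.
Square both sides: 3t - 21 = (t - 7)^2.
Expand and rearrange: t^2 - 17t + 70 = 0.
Solving gives t = 10 or t = 7.
Check each candidate in the original equation:
  t = 10: sqrt(9) = 3, while t - 7 = 3 — valid.
  t = 7: sqrt(0) = 0, while t - 7 = 0 — valid.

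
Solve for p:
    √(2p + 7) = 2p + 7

p = -3.5 or p = -3

Square both sides: 2p + 7 = (2p + 7)².
Expand and rearrange: 4p² + 26p + 42 = 0.
Solving gives p = -3 or p = -3.5.
Check each candidate in the original equation:
  p = -3: √(1) = 1, while 2p + 7 = 1 — valid.
  p = -3.5: √(0) = 0, while 2p + 7 = 0 — valid.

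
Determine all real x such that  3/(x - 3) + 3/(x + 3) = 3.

Multiply both sides by (x - 3)(x + 3):
3(x + 3) + 3(x - 3) = 3(x - 3)(x + 3).
Expand and collect terms: 3x² - 6x - 27 = 0.
By the quadratic formula, x = (6 ± √360) / 6, so x ≈ 4.1623 or x ≈ -2.1623.
Neither value makes a denominator zero (x ≠ 3, x ≠ -3), so both are valid.

x = -2.1623 or x = 4.1623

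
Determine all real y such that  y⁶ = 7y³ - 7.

y = 1.0652 or y = 1.7958

Let u = y³. The equation becomes u² - 7u + 7 = 0.
By the quadratic formula, u = √(21)/2 + 7/2 or u = 7/2 - √(21)/2.
y³ = √(21)/2 + 7/2 gives y = ∛(√(21)/2 + 7/2) ≈ 1.7958.
y³ = 7/2 - √(21)/2 gives y = ∛(7/2 - √(21)/2) ≈ 1.0652.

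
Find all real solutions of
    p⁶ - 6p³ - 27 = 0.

p = -1.4422 or p = 2.0801

Let u = p³. The equation becomes u² - 6u - 27 = 0.
Factor: (u + 3)(u - 9) = 0, so u = -3 or u = 9.
p³ = -3 gives p = -∛(3) ≈ -1.4422.
p³ = 9 gives p = ∛(9) ≈ 2.0801.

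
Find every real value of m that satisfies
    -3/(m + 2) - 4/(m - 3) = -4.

m = -1.3892 or m = 4.1392

Multiply both sides by (m + 2)(m - 3):
-3(m - 3) - 4(m + 2) = -4(m + 2)(m - 3).
Expand and collect terms: -4m^2 + 11m + 23 = 0.
By the quadratic formula, m = (-11 +/- sqrt(489)) / -8, so m ~= -1.3892 or m ~= 4.1392.
Neither value makes a denominator zero (m != -2, m != 3), so both are valid.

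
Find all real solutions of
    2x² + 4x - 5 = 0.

x = -2.8708 or x = 0.8708

Discriminant: (4)² − 4·2·(-5) = 56.
Quadratic formula: x = (-4 ± √56) / 4.
So x = -1 + √(14)/2 ≈ 0.8708 or x = -√(14)/2 - 1 ≈ -2.8708.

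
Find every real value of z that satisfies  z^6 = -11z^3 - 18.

z = -2.0801 or z = -1.2599

Let u = z^3. The equation becomes u^2 + 11u + 18 = 0.
Factor: (u + 2)(u + 9) = 0, so u = -2 or u = -9.
z^3 = -2 gives z = -(2)^(1/3) ~= -1.2599.
z^3 = -9 gives z = -(9)^(1/3) ~= -2.0801.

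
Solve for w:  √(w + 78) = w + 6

w = 3

Square both sides: w + 78 = (w + 6)².
Expand and rearrange: w² + 11w - 42 = 0.
Solving gives w = 3 or w = -14.
Check each candidate in the original equation:
  w = 3: √(81) = 9, while w + 6 = 9 — valid.
  w = -14: √(64) = 8, while w + 6 = -8 — extraneous.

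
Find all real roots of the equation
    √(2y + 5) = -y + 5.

y = 2

Square both sides: 2y + 5 = (-y + 5)².
Expand and rearrange: y² - 12y + 20 = 0.
Solving gives y = 10 or y = 2.
Check each candidate in the original equation:
  y = 10: √(25) = 5, while -y + 5 = -5 — extraneous.
  y = 2: √(9) = 3, while -y + 5 = 3 — valid.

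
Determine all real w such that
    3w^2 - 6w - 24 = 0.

w = -2 or w = 4

Factor: 3(w - 4)(w + 2) = 0.
So w = 4 or w = -2.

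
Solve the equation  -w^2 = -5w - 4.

w = -0.7016 or w = 5.7016

Rearrange to standard form: -w^2 + 5w + 4 = 0.
Discriminant: (5)^2 - 4*(-1)*4 = 41.
Quadratic formula: w = (-5 +/- sqrt(41)) / (-2).
So w = 5/2 - sqrt(41)/2 ~= -0.7016 or w = 5/2 + sqrt(41)/2 ~= 5.7016.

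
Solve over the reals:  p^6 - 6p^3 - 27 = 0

Let u = p^3. The equation becomes u^2 - 6u - 27 = 0.
Factor: (u - 9)(u + 3) = 0, so u = 9 or u = -3.
p^3 = 9 gives p = (9)^(1/3) ~= 2.0801.
p^3 = -3 gives p = -(3)^(1/3) ~= -1.4422.

p = -1.4422 or p = 2.0801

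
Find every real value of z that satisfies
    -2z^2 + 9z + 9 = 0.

z = -0.8423 or z = 5.3423

Discriminant: (9)^2 - 4*(-2)*9 = 153.
Quadratic formula: z = (-9 +/- sqrt(153)) / (-4).
So z = 9/4 - 3*sqrt(17)/4 ~= -0.8423 or z = 9/4 + 3*sqrt(17)/4 ~= 5.3423.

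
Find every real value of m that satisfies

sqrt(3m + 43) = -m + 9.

Square both sides: 3m + 43 = (-m + 9)^2.
Expand and rearrange: m^2 - 21m + 38 = 0.
Solving gives m = 19 or m = 2.
Check each candidate in the original equation:
  m = 19: sqrt(100) = 10, while -m + 9 = -10 — extraneous.
  m = 2: sqrt(49) = 7, while -m + 9 = 7 — valid.

m = 2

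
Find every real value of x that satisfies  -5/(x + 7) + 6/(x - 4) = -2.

x = -2 or x = -1.5

Multiply both sides by (x + 7)(x - 4):
-5(x - 4) + 6(x + 7) = -2(x + 7)(x - 4).
Expand and collect terms: -2x^2 - 7x - 6 = 0.
Factor or apply the quadratic formula: x = -2 or x = -1.5.
Neither value makes a denominator zero (x != -7, x != 4), so both are valid.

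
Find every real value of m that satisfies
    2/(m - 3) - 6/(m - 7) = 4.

m = 4 or m = 5

Multiply both sides by (m - 3)(m - 7):
2(m - 7) - 6(m - 3) = 4(m - 3)(m - 7).
Expand and collect terms: 4m^2 - 36m + 80 = 0.
Factor or apply the quadratic formula: m = 5 or m = 4.
Neither value makes a denominator zero (m != 3, m != 7), so both are valid.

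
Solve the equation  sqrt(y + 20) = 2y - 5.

Square both sides: y + 20 = (2y - 5)^2.
Expand and rearrange: 4y^2 - 21y + 5 = 0.
Solving gives y = 5 or y = 0.25.
Check each candidate in the original equation:
  y = 5: sqrt(25) = 5, while 2y - 5 = 5 — valid.
  y = 0.25: sqrt(20.25) = 4.5, while 2y - 5 = -4.5 — extraneous.

y = 5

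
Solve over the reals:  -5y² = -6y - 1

y = -0.1483 or y = 1.3483

Rearrange to standard form: -5y² + 6y + 1 = 0.
Discriminant: (6)² − 4·(-5)·1 = 56.
Quadratic formula: y = (-6 ± √56) / (-10).
So y = 3/5 - √(14)/5 ≈ -0.1483 or y = 3/5 + √(14)/5 ≈ 1.3483.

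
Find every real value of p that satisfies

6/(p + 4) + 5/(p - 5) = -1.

Multiply both sides by (p + 4)(p - 5):
6(p - 5) + 5(p + 4) = -(p + 4)(p - 5).
Expand and collect terms: -p^2 - 10p + 30 = 0.
By the quadratic formula, p = (10 +/- sqrt(220)) / -2, so p ~= -12.4162 or p ~= 2.4162.
Neither value makes a denominator zero (p != -4, p != 5), so both are valid.

p = -12.4162 or p = 2.4162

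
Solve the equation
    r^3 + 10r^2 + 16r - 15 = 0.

Possible rational roots are divisors of -15. Testing r = -3 gives 0, so (r + 3) is a factor.
Divide: r^3 + 10r^2 + 16r - 15 = (r + 3)(r^2 + 7r - 5).
Apply the quadratic formula to r^2 + 7r - 5 = 0: r = (-7 +/- sqrt(69))/2, i.e. r ~= 0.6533 or r ~= -7.6533.

r = -7.6533 or r = -3 or r = 0.6533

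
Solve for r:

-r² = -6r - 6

Rearrange to standard form: -r² + 6r + 6 = 0.
Discriminant: (6)² − 4·(-1)·6 = 60.
Quadratic formula: r = (-6 ± √60) / (-2).
So r = 3 - √(15) ≈ -0.873 or r = 3 + √(15) ≈ 6.873.

r = -0.873 or r = 6.873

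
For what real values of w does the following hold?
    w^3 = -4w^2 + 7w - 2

w = -5.3723 or w = 0.3723 or w = 1

Rearrange: w^3 + 4w^2 - 7w + 2 = 0.
Possible rational roots are divisors of 2. Testing w = 1 gives 0, so (w - 1) is a factor.
Divide: w^3 + 4w^2 - 7w + 2 = (w - 1)(w^2 + 5w - 2).
Apply the quadratic formula to w^2 + 5w - 2 = 0: w = (-5 +/- sqrt(33))/2, i.e. w ~= 0.3723 or w ~= -5.3723.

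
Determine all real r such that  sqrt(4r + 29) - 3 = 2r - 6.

Isolate the radical: sqrt(4r + 29) = 2r - 3.
Square both sides: 4r + 29 = (2r - 3)^2.
Expand and rearrange: 4r^2 - 16r - 20 = 0.
Solving gives r = 5 or r = -1.
Check each candidate in the original equation:
  r = 5: sqrt(49) = 7, while 2r - 3 = 7 — valid.
  r = -1: sqrt(25) = 5, while 2r - 3 = -5 — extraneous.

r = 5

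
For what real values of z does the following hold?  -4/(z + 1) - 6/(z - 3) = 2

z = -4.3723 or z = 1.3723

Multiply both sides by (z + 1)(z - 3):
-4(z - 3) - 6(z + 1) = 2(z + 1)(z - 3).
Expand and collect terms: 2z^2 + 6z - 12 = 0.
By the quadratic formula, z = (-6 +/- sqrt(132)) / 4, so z ~= 1.3723 or z ~= -4.3723.
Neither value makes a denominator zero (z != -1, z != 3), so both are valid.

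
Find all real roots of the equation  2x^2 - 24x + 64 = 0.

x = 4 or x = 8

Factor: 2(x - 4)(x - 8) = 0.
So x = 4 or x = 8.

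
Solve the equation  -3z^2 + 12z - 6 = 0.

Discriminant: (12)^2 - 4*(-3)*(-6) = 72.
Quadratic formula: z = (-12 +/- sqrt(72)) / (-6).
So z = 2 - sqrt(2) ~= 0.5858 or z = sqrt(2) + 2 ~= 3.4142.

z = 0.5858 or z = 3.4142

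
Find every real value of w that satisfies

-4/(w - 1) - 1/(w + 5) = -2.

w = -4.631 or w = 3.131

Multiply both sides by (w - 1)(w + 5):
-4(w + 5) - (w - 1) = -2(w - 1)(w + 5).
Expand and collect terms: -2w² - 3w + 29 = 0.
By the quadratic formula, w = (3 ± √241) / -4, so w ≈ -4.631 or w ≈ 3.131.
Neither value makes a denominator zero (w ≠ 1, w ≠ -5), so both are valid.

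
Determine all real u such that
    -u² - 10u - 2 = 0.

Discriminant: (-10)² − 4·(-1)·(-2) = 92.
Quadratic formula: u = (10 ± √92) / (-2).
So u = -5 - √(23) ≈ -9.7958 or u = -5 + √(23) ≈ -0.2042.

u = -9.7958 or u = -0.2042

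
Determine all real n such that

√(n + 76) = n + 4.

n = 5

Square both sides: n + 76 = (n + 4)².
Expand and rearrange: n² + 7n - 60 = 0.
Solving gives n = 5 or n = -12.
Check each candidate in the original equation:
  n = 5: √(81) = 9, while n + 4 = 9 — valid.
  n = -12: √(64) = 8, while n + 4 = -8 — extraneous.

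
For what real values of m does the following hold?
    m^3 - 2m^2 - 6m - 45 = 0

m = 5

Possible rational roots are divisors of -45. Testing m = 5 gives 0, so (m - 5) is a factor.
Divide: m^3 - 2m^2 - 6m - 45 = (m - 5)(m^2 + 3m + 9).
The quadratic m^2 + 3m + 9 has discriminant -27 < 0, so no further real roots.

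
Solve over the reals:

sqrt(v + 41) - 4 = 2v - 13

Isolate the radical: sqrt(v + 41) = 2v - 9.
Square both sides: v + 41 = (2v - 9)^2.
Expand and rearrange: 4v^2 - 37v + 40 = 0.
Solving gives v = 8 or v = 1.25.
Check each candidate in the original equation:
  v = 8: sqrt(49) = 7, while 2v - 9 = 7 — valid.
  v = 1.25: sqrt(42.25) = 6.5, while 2v - 9 = -6.5 — extraneous.

v = 8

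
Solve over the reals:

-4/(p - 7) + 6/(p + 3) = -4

Multiply both sides by (p - 7)(p + 3):
-4(p + 3) + 6(p - 7) = -4(p - 7)(p + 3).
Expand and collect terms: -4p² + 14p + 138 = 0.
By the quadratic formula, p = (-14 ± √2404) / -8, so p ≈ -4.3788 or p ≈ 7.8788.
Neither value makes a denominator zero (p ≠ 7, p ≠ -3), so both are valid.

p = -4.3788 or p = 7.8788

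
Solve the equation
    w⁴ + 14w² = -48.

No real solutions.

Let u = w². The equation becomes u² + 14u + 48 = 0.
Factor: (u + 6)(u + 8) = 0, so u = -6 or u = -8.
w² = -6 < 0 has no real solution.
w² = -8 < 0 has no real solution.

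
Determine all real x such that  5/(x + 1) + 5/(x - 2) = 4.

x = -0.2026 or x = 3.7026

Multiply both sides by (x + 1)(x - 2):
5(x - 2) + 5(x + 1) = 4(x + 1)(x - 2).
Expand and collect terms: 4x^2 - 14x - 3 = 0.
By the quadratic formula, x = (14 +/- sqrt(244)) / 8, so x ~= 3.7026 or x ~= -0.2026.
Neither value makes a denominator zero (x != -1, x != 2), so both are valid.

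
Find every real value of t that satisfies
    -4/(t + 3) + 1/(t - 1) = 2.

t = -4.8423 or t = 1.3423

Multiply both sides by (t + 3)(t - 1):
-4(t - 1) + (t + 3) = 2(t + 3)(t - 1).
Expand and collect terms: 2t² + 7t - 13 = 0.
By the quadratic formula, t = (-7 ± √153) / 4, so t ≈ 1.3423 or t ≈ -4.8423.
Neither value makes a denominator zero (t ≠ -3, t ≠ 1), so both are valid.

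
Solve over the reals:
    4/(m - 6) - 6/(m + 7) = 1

m = -11.9043 or m = 8.9043

Multiply both sides by (m - 6)(m + 7):
4(m + 7) - 6(m - 6) = (m - 6)(m + 7).
Expand and collect terms: m^2 + 3m - 106 = 0.
By the quadratic formula, m = (-3 +/- sqrt(433)) / 2, so m ~= 8.9043 or m ~= -11.9043.
Neither value makes a denominator zero (m != 6, m != -7), so both are valid.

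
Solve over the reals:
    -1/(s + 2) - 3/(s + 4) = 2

Multiply both sides by (s + 2)(s + 4):
-(s + 4) - 3(s + 2) = 2(s + 2)(s + 4).
Expand and collect terms: 2s² + 16s + 26 = 0.
By the quadratic formula, s = (-16 ± √48) / 4, so s ≈ -2.2679 or s ≈ -5.7321.
Neither value makes a denominator zero (s ≠ -2, s ≠ -4), so both are valid.

s = -5.7321 or s = -2.2679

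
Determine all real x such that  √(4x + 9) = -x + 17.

x = 10

Square both sides: 4x + 9 = (-x + 17)².
Expand and rearrange: x² - 38x + 280 = 0.
Solving gives x = 28 or x = 10.
Check each candidate in the original equation:
  x = 28: √(121) = 11, while -x + 17 = -11 — extraneous.
  x = 10: √(49) = 7, while -x + 17 = 7 — valid.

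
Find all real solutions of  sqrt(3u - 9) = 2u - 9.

u = 6

Square both sides: 3u - 9 = (2u - 9)^2.
Expand and rearrange: 4u^2 - 39u + 90 = 0.
Solving gives u = 6 or u = 3.75.
Check each candidate in the original equation:
  u = 6: sqrt(9) = 3, while 2u - 9 = 3 — valid.
  u = 3.75: sqrt(2.25) = 1.5, while 2u - 9 = -1.5 — extraneous.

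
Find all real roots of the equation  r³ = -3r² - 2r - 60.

Rearrange: r³ + 3r² + 2r + 60 = 0.
Possible rational roots are divisors of 60. Testing r = -5 gives 0, so (r + 5) is a factor.
Divide: r³ + 3r² + 2r + 60 = (r + 5)(r² - 2r + 12).
The quadratic r² - 2r + 12 has discriminant -44 < 0, so no further real roots.

r = -5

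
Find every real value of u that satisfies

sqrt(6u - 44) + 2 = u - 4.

u = 8 or u = 10

Isolate the radical: sqrt(6u - 44) = u - 6.
Square both sides: 6u - 44 = (u - 6)^2.
Expand and rearrange: u^2 - 18u + 80 = 0.
Solving gives u = 10 or u = 8.
Check each candidate in the original equation:
  u = 10: sqrt(16) = 4, while u - 6 = 4 — valid.
  u = 8: sqrt(4) = 2, while u - 6 = 2 — valid.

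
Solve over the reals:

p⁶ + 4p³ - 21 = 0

p = -1.9129 or p = 1.4422

Let u = p³. The equation becomes u² + 4u - 21 = 0.
Factor: (u - 3)(u + 7) = 0, so u = 3 or u = -7.
p³ = 3 gives p = ∛(3) ≈ 1.4422.
p³ = -7 gives p = -∛(7) ≈ -1.9129.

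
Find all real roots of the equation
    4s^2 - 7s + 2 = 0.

s = 0.3596 or s = 1.3904

Discriminant: (-7)^2 - 4*4*2 = 17.
Quadratic formula: s = (7 +/- sqrt(17)) / 8.
So s = sqrt(17)/8 + 7/8 ~= 1.3904 or s = 7/8 - sqrt(17)/8 ~= 0.3596.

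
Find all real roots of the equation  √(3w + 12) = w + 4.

w = -4 or w = -1

Square both sides: 3w + 12 = (w + 4)².
Expand and rearrange: w² + 5w + 4 = 0.
Solving gives w = -1 or w = -4.
Check each candidate in the original equation:
  w = -1: √(9) = 3, while w + 4 = 3 — valid.
  w = -4: √(0) = 0, while w + 4 = 0 — valid.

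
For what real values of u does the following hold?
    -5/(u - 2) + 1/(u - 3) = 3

u = 0.5316 or u = 3.135

Multiply both sides by (u - 2)(u - 3):
-5(u - 3) + (u - 2) = 3(u - 2)(u - 3).
Expand and collect terms: 3u² - 11u + 5 = 0.
By the quadratic formula, u = (11 ± √61) / 6, so u ≈ 3.135 or u ≈ 0.5316.
Neither value makes a denominator zero (u ≠ 2, u ≠ 3), so both are valid.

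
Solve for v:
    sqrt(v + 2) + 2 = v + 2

v = 2

Isolate the radical: sqrt(v + 2) = v.
Square both sides: v + 2 = (v)^2.
Expand and rearrange: v^2 - v - 2 = 0.
Solving gives v = 2 or v = -1.
Check each candidate in the original equation:
  v = 2: sqrt(4) = 2, while v = 2 — valid.
  v = -1: sqrt(1) = 1, while v = -1 — extraneous.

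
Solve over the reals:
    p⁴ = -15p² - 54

Let u = p². The equation becomes u² + 15u + 54 = 0.
Factor: (u + 9)(u + 6) = 0, so u = -9 or u = -6.
p² = -9 < 0 has no real solution.
p² = -6 < 0 has no real solution.

No real solutions.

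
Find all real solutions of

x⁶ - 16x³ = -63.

Let u = x³. The equation becomes u² - 16u + 63 = 0.
Factor: (u - 7)(u - 9) = 0, so u = 7 or u = 9.
x³ = 7 gives x = ∛(7) ≈ 1.9129.
x³ = 9 gives x = ∛(9) ≈ 2.0801.

x = 1.9129 or x = 2.0801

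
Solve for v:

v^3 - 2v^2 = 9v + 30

Rearrange: v^3 - 2v^2 - 9v - 30 = 0.
Possible rational roots are divisors of -30. Testing v = 5 gives 0, so (v - 5) is a factor.
Divide: v^3 - 2v^2 - 9v - 30 = (v - 5)(v^2 + 3v + 6).
The quadratic v^2 + 3v + 6 has discriminant -15 < 0, so no further real roots.

v = 5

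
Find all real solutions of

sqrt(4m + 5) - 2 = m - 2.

m = 5

Isolate the radical: sqrt(4m + 5) = m.
Square both sides: 4m + 5 = (m)^2.
Expand and rearrange: m^2 - 4m - 5 = 0.
Solving gives m = 5 or m = -1.
Check each candidate in the original equation:
  m = 5: sqrt(25) = 5, while m = 5 — valid.
  m = -1: sqrt(1) = 1, while m = -1 — extraneous.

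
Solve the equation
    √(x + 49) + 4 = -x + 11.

x = 0

Isolate the radical: √(x + 49) = -x + 7.
Square both sides: x + 49 = (-x + 7)².
Expand and rearrange: x² - 15x = 0.
Solving gives x = 15 or x = 0.
Check each candidate in the original equation:
  x = 15: √(64) = 8, while -x + 7 = -8 — extraneous.
  x = 0: √(49) = 7, while -x + 7 = 7 — valid.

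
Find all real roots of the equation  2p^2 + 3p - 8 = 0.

Discriminant: (3)^2 - 4*2*(-8) = 73.
Quadratic formula: p = (-3 +/- sqrt(73)) / 4.
So p = -3/4 + sqrt(73)/4 ~= 1.386 or p = -sqrt(73)/4 - 3/4 ~= -2.886.

p = -2.886 or p = 1.386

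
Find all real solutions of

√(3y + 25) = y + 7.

y = -3

Square both sides: 3y + 25 = (y + 7)².
Expand and rearrange: y² + 11y + 24 = 0.
Solving gives y = -3 or y = -8.
Check each candidate in the original equation:
  y = -3: √(16) = 4, while y + 7 = 4 — valid.
  y = -8: √(1) = 1, while y + 7 = -1 — extraneous.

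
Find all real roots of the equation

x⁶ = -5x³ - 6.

x = -1.4422 or x = -1.2599

Let u = x³. The equation becomes u² + 5u + 6 = 0.
Factor: (u + 2)(u + 3) = 0, so u = -2 or u = -3.
x³ = -2 gives x = -∛(2) ≈ -1.2599.
x³ = -3 gives x = -∛(3) ≈ -1.4422.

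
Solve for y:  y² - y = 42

Bring every term to one side: y² - y - 42 = 0.
Factor: (y + 6)(y - 7) = 0.
So y = -6 or y = 7.

y = -6 or y = 7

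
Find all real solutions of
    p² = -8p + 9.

p = -9 or p = 1

Bring every term to one side: p² + 8p - 9 = 0.
Factor: (p + 9)(p - 1) = 0.
So p = -9 or p = 1.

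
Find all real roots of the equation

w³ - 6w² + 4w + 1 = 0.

w = -0.1926 or w = 1 or w = 5.1926

Possible rational roots are divisors of 1. Testing w = 1 gives 0, so (w - 1) is a factor.
Divide: w³ - 6w² + 4w + 1 = (w - 1)(w² - 5w - 1).
Apply the quadratic formula to w² - 5w - 1 = 0: w = (5 ± √29)/2, i.e. w ≈ 5.1926 or w ≈ -0.1926.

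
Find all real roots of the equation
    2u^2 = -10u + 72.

u = -9 or u = 4

Bring every term to one side: 2u^2 + 10u - 72 = 0.
Factor: 2(u - 4)(u + 9) = 0.
So u = 4 or u = -9.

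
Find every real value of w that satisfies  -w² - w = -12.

Bring every term to one side: -w² - w + 12 = 0.
Factor: -1(w - 3)(w + 4) = 0.
So w = 3 or w = -4.

w = -4 or w = 3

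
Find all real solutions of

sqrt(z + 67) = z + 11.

z = -3

Square both sides: z + 67 = (z + 11)^2.
Expand and rearrange: z^2 + 21z + 54 = 0.
Solving gives z = -3 or z = -18.
Check each candidate in the original equation:
  z = -3: sqrt(64) = 8, while z + 11 = 8 — valid.
  z = -18: sqrt(49) = 7, while z + 11 = -7 — extraneous.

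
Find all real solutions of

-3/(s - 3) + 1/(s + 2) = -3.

Multiply both sides by (s - 3)(s + 2):
-3(s + 2) + (s - 3) = -3(s - 3)(s + 2).
Expand and collect terms: -3s² + 5s + 27 = 0.
By the quadratic formula, s = (-5 ± √349) / -6, so s ≈ -2.2803 or s ≈ 3.9469.
Neither value makes a denominator zero (s ≠ 3, s ≠ -2), so both are valid.

s = -2.2803 or s = 3.9469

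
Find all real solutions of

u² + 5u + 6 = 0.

u = -3 or u = -2

Factor: (u + 3)(u + 2) = 0.
So u = -3 or u = -2.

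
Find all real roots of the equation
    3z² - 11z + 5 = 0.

Discriminant: (-11)² − 4·3·5 = 61.
Quadratic formula: z = (11 ± √61) / 6.
So z = √(61)/6 + 11/6 ≈ 3.135 or z = 11/6 - √(61)/6 ≈ 0.5316.

z = 0.5316 or z = 3.135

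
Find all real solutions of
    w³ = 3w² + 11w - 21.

w = -3 or w = 1.5858 or w = 4.4142

Rearrange: w³ - 3w² - 11w + 21 = 0.
Possible rational roots are divisors of 21. Testing w = -3 gives 0, so (w + 3) is a factor.
Divide: w³ - 3w² - 11w + 21 = (w + 3)(w² - 6w + 7).
Apply the quadratic formula to w² - 6w + 7 = 0: w = (6 ± √8)/2, i.e. w ≈ 4.4142 or w ≈ 1.5858.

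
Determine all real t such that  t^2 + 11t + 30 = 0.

t = -6 or t = -5

Factor: (t + 6)(t + 5) = 0.
So t = -6 or t = -5.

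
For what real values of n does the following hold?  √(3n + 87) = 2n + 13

n = -2

Square both sides: 3n + 87 = (2n + 13)².
Expand and rearrange: 4n² + 49n + 82 = 0.
Solving gives n = -2 or n = -10.25.
Check each candidate in the original equation:
  n = -2: √(81) = 9, while 2n + 13 = 9 — valid.
  n = -10.25: √(56.25) = 7.5, while 2n + 13 = -7.5 — extraneous.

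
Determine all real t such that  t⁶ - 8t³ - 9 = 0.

Let u = t³. The equation becomes u² - 8u - 9 = 0.
Factor: (u - 9)(u + 1) = 0, so u = 9 or u = -1.
t³ = 9 gives t = ∛(9) ≈ 2.0801.
t³ = -1 gives t = -1.

t = -1 or t = 2.0801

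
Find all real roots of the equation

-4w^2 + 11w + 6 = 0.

Discriminant: (11)^2 - 4*(-4)*6 = 217.
Quadratic formula: w = (-11 +/- sqrt(217)) / (-8).
So w = 11/8 - sqrt(217)/8 ~= -0.4664 or w = 11/8 + sqrt(217)/8 ~= 3.2164.

w = -0.4664 or w = 3.2164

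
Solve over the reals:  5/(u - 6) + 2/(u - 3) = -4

Multiply both sides by (u - 6)(u - 3):
5(u - 3) + 2(u - 6) = -4(u - 6)(u - 3).
Expand and collect terms: -4u^2 + 29u - 45 = 0.
Factor or apply the quadratic formula: u = 2.25 or u = 5.
Neither value makes a denominator zero (u != 6, u != 3), so both are valid.

u = 2.25 or u = 5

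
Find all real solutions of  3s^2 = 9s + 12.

s = -1 or s = 4

Bring every term to one side: 3s^2 - 9s - 12 = 0.
Factor: 3(s + 1)(s - 4) = 0.
So s = -1 or s = 4.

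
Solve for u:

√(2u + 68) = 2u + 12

u = -2

Square both sides: 2u + 68 = (2u + 12)².
Expand and rearrange: 4u² + 46u + 76 = 0.
Solving gives u = -2 or u = -9.5.
Check each candidate in the original equation:
  u = -2: √(64) = 8, while 2u + 12 = 8 — valid.
  u = -9.5: √(49) = 7, while 2u + 12 = -7 — extraneous.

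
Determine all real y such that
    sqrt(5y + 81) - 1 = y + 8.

Isolate the radical: sqrt(5y + 81) = y + 9.
Square both sides: 5y + 81 = (y + 9)^2.
Expand and rearrange: y^2 + 13y = 0.
Solving gives y = 0 or y = -13.
Check each candidate in the original equation:
  y = 0: sqrt(81) = 9, while y + 9 = 9 — valid.
  y = -13: sqrt(16) = 4, while y + 9 = -4 — extraneous.

y = 0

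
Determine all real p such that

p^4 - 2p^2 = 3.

Let u = p^2. The equation becomes u^2 - 2u - 3 = 0.
Factor: (u + 1)(u - 3) = 0, so u = -1 or u = 3.
p^2 = -1 < 0 has no real solution.
p^2 = 3 gives p = +/-sqrt(3) ~= +/-1.7321.

p = -1.7321 or p = 1.7321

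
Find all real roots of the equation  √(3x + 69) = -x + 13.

x = 4

Square both sides: 3x + 69 = (-x + 13)².
Expand and rearrange: x² - 29x + 100 = 0.
Solving gives x = 25 or x = 4.
Check each candidate in the original equation:
  x = 25: √(144) = 12, while -x + 13 = -12 — extraneous.
  x = 4: √(81) = 9, while -x + 13 = 9 — valid.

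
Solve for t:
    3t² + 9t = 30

Bring every term to one side: 3t² + 9t - 30 = 0.
Factor: 3(t + 5)(t - 2) = 0.
So t = -5 or t = 2.

t = -5 or t = 2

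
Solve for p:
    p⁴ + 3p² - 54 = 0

Let u = p². The equation becomes u² + 3u - 54 = 0.
Factor: (u + 9)(u - 6) = 0, so u = -9 or u = 6.
p² = -9 < 0 has no real solution.
p² = 6 gives p = ±√(6) ≈ ±2.4495.

p = -2.4495 or p = 2.4495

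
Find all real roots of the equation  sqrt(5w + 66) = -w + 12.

Square both sides: 5w + 66 = (-w + 12)^2.
Expand and rearrange: w^2 - 29w + 78 = 0.
Solving gives w = 26 or w = 3.
Check each candidate in the original equation:
  w = 26: sqrt(196) = 14, while -w + 12 = -14 — extraneous.
  w = 3: sqrt(81) = 9, while -w + 12 = 9 — valid.

w = 3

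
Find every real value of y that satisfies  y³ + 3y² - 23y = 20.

Rearrange: y³ + 3y² - 23y - 20 = 0.
Possible rational roots are divisors of -20. Testing y = 4 gives 0, so (y - 4) is a factor.
Divide: y³ + 3y² - 23y - 20 = (y - 4)(y² + 7y + 5).
Apply the quadratic formula to y² + 7y + 5 = 0: y = (-7 ± √29)/2, i.e. y ≈ -0.8074 or y ≈ -6.1926.

y = -6.1926 or y = -0.8074 or y = 4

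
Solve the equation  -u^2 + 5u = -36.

Bring every term to one side: -u^2 + 5u + 36 = 0.
Factor: -1(u + 4)(u - 9) = 0.
So u = -4 or u = 9.

u = -4 or u = 9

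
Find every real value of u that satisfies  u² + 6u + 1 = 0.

u = -5.8284 or u = -0.1716

Discriminant: (6)² − 4·1·1 = 32.
Quadratic formula: u = (-6 ± √32) / 2.
So u = -3 + 2·√(2) ≈ -0.1716 or u = -3 - 2·√(2) ≈ -5.8284.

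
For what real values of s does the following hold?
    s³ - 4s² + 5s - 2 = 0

s = 1 or s = 2

Possible rational roots are divisors of -2. Testing s = 2 gives 0, so (s - 2) is a factor.
Divide: s³ - 4s² + 5s - 2 = (s - 2)(s² - 2s + 1).
The quadratic has the repeated root s = 1.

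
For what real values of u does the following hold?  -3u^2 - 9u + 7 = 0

u = -3.6409 or u = 0.6409

Discriminant: (-9)^2 - 4*(-3)*7 = 165.
Quadratic formula: u = (9 +/- sqrt(165)) / (-6).
So u = -sqrt(165)/6 - 3/2 ~= -3.6409 or u = -3/2 + sqrt(165)/6 ~= 0.6409.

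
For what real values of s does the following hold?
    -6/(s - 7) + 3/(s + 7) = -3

s = -7.8815 or s = 8.8815

Multiply both sides by (s - 7)(s + 7):
-6(s + 7) + 3(s - 7) = -3(s - 7)(s + 7).
Expand and collect terms: -3s² + 3s + 210 = 0.
By the quadratic formula, s = (-3 ± √2529) / -6, so s ≈ -7.8815 or s ≈ 8.8815.
Neither value makes a denominator zero (s ≠ 7, s ≠ -7), so both are valid.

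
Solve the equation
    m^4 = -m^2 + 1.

m = -0.7862 or m = 0.7862

Let u = m^2. The equation becomes u^2 + u - 1 = 0.
By the quadratic formula, u = -1/2 + sqrt(5)/2 or u = -sqrt(5)/2 - 1/2.
m^2 = -1/2 + sqrt(5)/2 gives m = +/-sqrt(-1/2 + sqrt(5)/2) ~= +/-0.7862.
m^2 = -sqrt(5)/2 - 1/2 < 0 has no real solution.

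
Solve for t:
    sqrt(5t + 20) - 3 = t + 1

Isolate the radical: sqrt(5t + 20) = t + 4.
Square both sides: 5t + 20 = (t + 4)^2.
Expand and rearrange: t^2 + 3t - 4 = 0.
Solving gives t = 1 or t = -4.
Check each candidate in the original equation:
  t = 1: sqrt(25) = 5, while t + 4 = 5 — valid.
  t = -4: sqrt(0) = 0, while t + 4 = 0 — valid.

t = -4 or t = 1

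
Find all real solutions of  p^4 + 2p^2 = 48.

p = -2.4495 or p = 2.4495

Let u = p^2. The equation becomes u^2 + 2u - 48 = 0.
Factor: (u - 6)(u + 8) = 0, so u = 6 or u = -8.
p^2 = 6 gives p = +/-sqrt(6) ~= +/-2.4495.
p^2 = -8 < 0 has no real solution.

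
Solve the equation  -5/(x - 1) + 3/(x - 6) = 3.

x = -0.4427 or x = 6.7761

Multiply both sides by (x - 1)(x - 6):
-5(x - 6) + 3(x - 1) = 3(x - 1)(x - 6).
Expand and collect terms: 3x² - 19x - 9 = 0.
By the quadratic formula, x = (19 ± √469) / 6, so x ≈ 6.7761 or x ≈ -0.4427.
Neither value makes a denominator zero (x ≠ 1, x ≠ 6), so both are valid.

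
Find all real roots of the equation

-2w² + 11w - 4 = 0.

w = 0.3915 or w = 5.1085

Discriminant: (11)² − 4·(-2)·(-4) = 89.
Quadratic formula: w = (-11 ± √89) / (-4).
So w = 11/4 - √(89)/4 ≈ 0.3915 or w = √(89)/4 + 11/4 ≈ 5.1085.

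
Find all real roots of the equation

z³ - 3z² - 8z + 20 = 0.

z = -2.7016 or z = 2 or z = 3.7016

Possible rational roots are divisors of 20. Testing z = 2 gives 0, so (z - 2) is a factor.
Divide: z³ - 3z² - 8z + 20 = (z - 2)(z² - z - 10).
Apply the quadratic formula to z² - z - 10 = 0: z = (1 ± √41)/2, i.e. z ≈ 3.7016 or z ≈ -2.7016.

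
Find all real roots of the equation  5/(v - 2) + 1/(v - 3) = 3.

v = 2.7362 or v = 4.2638

Multiply both sides by (v - 2)(v - 3):
5(v - 3) + (v - 2) = 3(v - 2)(v - 3).
Expand and collect terms: 3v² - 21v + 35 = 0.
By the quadratic formula, v = (21 ± √21) / 6, so v ≈ 4.2638 or v ≈ 2.7362.
Neither value makes a denominator zero (v ≠ 2, v ≠ 3), so both are valid.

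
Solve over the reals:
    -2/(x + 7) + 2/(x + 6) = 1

x = -8 or x = -5

Multiply both sides by (x + 7)(x + 6):
-2(x + 6) + 2(x + 7) = (x + 7)(x + 6).
Expand and collect terms: x^2 + 13x + 40 = 0.
Factor or apply the quadratic formula: x = -5 or x = -8.
Neither value makes a denominator zero (x != -7, x != -6), so both are valid.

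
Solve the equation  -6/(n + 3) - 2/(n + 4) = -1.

n = -3.772 or n = 4.772

Multiply both sides by (n + 3)(n + 4):
-6(n + 4) - 2(n + 3) = -(n + 3)(n + 4).
Expand and collect terms: -n^2 + n + 18 = 0.
By the quadratic formula, n = (-1 +/- sqrt(73)) / -2, so n ~= -3.772 or n ~= 4.772.
Neither value makes a denominator zero (n != -3, n != -4), so both are valid.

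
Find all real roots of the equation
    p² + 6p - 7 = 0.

Factor: (p + 7)(p - 1) = 0.
So p = -7 or p = 1.

p = -7 or p = 1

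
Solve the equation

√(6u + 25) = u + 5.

u = -4 or u = 0

Square both sides: 6u + 25 = (u + 5)².
Expand and rearrange: u² + 4u = 0.
Solving gives u = 0 or u = -4.
Check each candidate in the original equation:
  u = 0: √(25) = 5, while u + 5 = 5 — valid.
  u = -4: √(1) = 1, while u + 5 = 1 — valid.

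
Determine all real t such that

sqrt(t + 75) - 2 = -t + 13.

Isolate the radical: sqrt(t + 75) = -t + 15.
Square both sides: t + 75 = (-t + 15)^2.
Expand and rearrange: t^2 - 31t + 150 = 0.
Solving gives t = 25 or t = 6.
Check each candidate in the original equation:
  t = 25: sqrt(100) = 10, while -t + 15 = -10 — extraneous.
  t = 6: sqrt(81) = 9, while -t + 15 = 9 — valid.

t = 6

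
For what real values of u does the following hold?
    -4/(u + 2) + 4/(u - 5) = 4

Multiply both sides by (u + 2)(u - 5):
-4(u - 5) + 4(u + 2) = 4(u + 2)(u - 5).
Expand and collect terms: 4u^2 - 12u - 68 = 0.
By the quadratic formula, u = (12 +/- sqrt(1232)) / 8, so u ~= 5.8875 or u ~= -2.8875.
Neither value makes a denominator zero (u != -2, u != 5), so both are valid.

u = -2.8875 or u = 5.8875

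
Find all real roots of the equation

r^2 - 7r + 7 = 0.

Discriminant: (-7)^2 - 4*1*7 = 21.
Quadratic formula: r = (7 +/- sqrt(21)) / 2.
So r = sqrt(21)/2 + 7/2 ~= 5.7913 or r = 7/2 - sqrt(21)/2 ~= 1.2087.

r = 1.2087 or r = 5.7913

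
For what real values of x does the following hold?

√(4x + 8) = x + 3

Square both sides: 4x + 8 = (x + 3)².
Expand and rearrange: x² + 2x + 1 = 0.
This gives the repeated root x = -1.
Check in the original equation:
  x = -1: √(4) = 2, while x + 3 = 2 — valid.

x = -1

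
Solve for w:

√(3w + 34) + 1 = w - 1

Isolate the radical: √(3w + 34) = w - 2.
Square both sides: 3w + 34 = (w - 2)².
Expand and rearrange: w² - 7w - 30 = 0.
Solving gives w = 10 or w = -3.
Check each candidate in the original equation:
  w = 10: √(64) = 8, while w - 2 = 8 — valid.
  w = -3: √(25) = 5, while w - 2 = -5 — extraneous.

w = 10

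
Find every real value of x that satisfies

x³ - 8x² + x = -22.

x = -1.4721 or x = 2 or x = 7.4721

Rearrange: x³ - 8x² + x + 22 = 0.
Possible rational roots are divisors of 22. Testing x = 2 gives 0, so (x - 2) is a factor.
Divide: x³ - 8x² + x + 22 = (x - 2)(x² - 6x - 11).
Apply the quadratic formula to x² - 6x - 11 = 0: x = (6 ± √80)/2, i.e. x ≈ 7.4721 or x ≈ -1.4721.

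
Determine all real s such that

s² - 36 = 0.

Factor: (s + 6)(s - 6) = 0.
So s = -6 or s = 6.

s = -6 or s = 6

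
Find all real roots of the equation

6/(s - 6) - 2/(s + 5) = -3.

s = -4.1701 or s = 3.8368

Multiply both sides by (s - 6)(s + 5):
6(s + 5) - 2(s - 6) = -3(s - 6)(s + 5).
Expand and collect terms: -3s^2 - s + 48 = 0.
By the quadratic formula, s = (1 +/- sqrt(577)) / -6, so s ~= -4.1701 or s ~= 3.8368.
Neither value makes a denominator zero (s != 6, s != -5), so both are valid.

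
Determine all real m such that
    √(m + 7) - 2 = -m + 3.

m = 2

Isolate the radical: √(m + 7) = -m + 5.
Square both sides: m + 7 = (-m + 5)².
Expand and rearrange: m² - 11m + 18 = 0.
Solving gives m = 9 or m = 2.
Check each candidate in the original equation:
  m = 9: √(16) = 4, while -m + 5 = -4 — extraneous.
  m = 2: √(9) = 3, while -m + 5 = 3 — valid.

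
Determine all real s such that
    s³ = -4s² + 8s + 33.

Rearrange: s³ + 4s² - 8s - 33 = 0.
Possible rational roots are divisors of -33. Testing s = -3 gives 0, so (s + 3) is a factor.
Divide: s³ + 4s² - 8s - 33 = (s + 3)(s² + s - 11).
Apply the quadratic formula to s² + s - 11 = 0: s = (-1 ± √45)/2, i.e. s ≈ 2.8541 or s ≈ -3.8541.

s = -3.8541 or s = -3 or s = 2.8541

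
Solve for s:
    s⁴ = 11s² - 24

s = -2.8284 or s = -1.7321 or s = 1.7321 or s = 2.8284

Let u = s². The equation becomes u² - 11u + 24 = 0.
Factor: (u - 8)(u - 3) = 0, so u = 8 or u = 3.
s² = 8 gives s = ±2·√(2) ≈ ±2.8284.
s² = 3 gives s = ±√(3) ≈ ±1.7321.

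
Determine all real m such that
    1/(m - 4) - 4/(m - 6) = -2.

Multiply both sides by (m - 4)(m - 6):
(m - 6) - 4(m - 4) = -2(m - 4)(m - 6).
Expand and collect terms: -2m^2 + 23m - 58 = 0.
By the quadratic formula, m = (-23 +/- sqrt(65)) / -4, so m ~= 3.7344 or m ~= 7.7656.
Neither value makes a denominator zero (m != 4, m != 6), so both are valid.

m = 3.7344 or m = 7.7656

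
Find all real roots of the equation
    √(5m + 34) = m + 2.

m = 6

Square both sides: 5m + 34 = (m + 2)².
Expand and rearrange: m² - m - 30 = 0.
Solving gives m = 6 or m = -5.
Check each candidate in the original equation:
  m = 6: √(64) = 8, while m + 2 = 8 — valid.
  m = -5: √(9) = 3, while m + 2 = -3 — extraneous.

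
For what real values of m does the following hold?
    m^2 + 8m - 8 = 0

Discriminant: (8)^2 - 4*1*(-8) = 96.
Quadratic formula: m = (-8 +/- sqrt(96)) / 2.
So m = -4 + 2*sqrt(6) ~= 0.899 or m = -2*sqrt(6) - 4 ~= -8.899.

m = -8.899 or m = 0.899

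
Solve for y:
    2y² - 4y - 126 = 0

y = -7 or y = 9

Factor: 2(y + 7)(y - 9) = 0.
So y = -7 or y = 9.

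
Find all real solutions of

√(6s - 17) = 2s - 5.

s = 3 or s = 3.5

Square both sides: 6s - 17 = (2s - 5)².
Expand and rearrange: 4s² - 26s + 42 = 0.
Solving gives s = 3.5 or s = 3.
Check each candidate in the original equation:
  s = 3.5: √(4) = 2, while 2s - 5 = 2 — valid.
  s = 3: √(1) = 1, while 2s - 5 = 1 — valid.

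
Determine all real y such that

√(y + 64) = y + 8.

Square both sides: y + 64 = (y + 8)².
Expand and rearrange: y² + 15y = 0.
Solving gives y = 0 or y = -15.
Check each candidate in the original equation:
  y = 0: √(64) = 8, while y + 8 = 8 — valid.
  y = -15: √(49) = 7, while y + 8 = -7 — extraneous.

y = 0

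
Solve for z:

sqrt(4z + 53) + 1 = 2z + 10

z = -1

Isolate the radical: sqrt(4z + 53) = 2z + 9.
Square both sides: 4z + 53 = (2z + 9)^2.
Expand and rearrange: 4z^2 + 32z + 28 = 0.
Solving gives z = -1 or z = -7.
Check each candidate in the original equation:
  z = -1: sqrt(49) = 7, while 2z + 9 = 7 — valid.
  z = -7: sqrt(25) = 5, while 2z + 9 = -5 — extraneous.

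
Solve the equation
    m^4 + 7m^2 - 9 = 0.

Let u = m^2. The equation becomes u^2 + 7u - 9 = 0.
By the quadratic formula, u = -7/2 + sqrt(85)/2 or u = -sqrt(85)/2 - 7/2.
m^2 = -7/2 + sqrt(85)/2 gives m = +/-sqrt(-7/2 + sqrt(85)/2) ~= +/-1.0535.
m^2 = -sqrt(85)/2 - 7/2 < 0 has no real solution.

m = -1.0535 or m = 1.0535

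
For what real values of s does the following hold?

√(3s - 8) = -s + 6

Square both sides: 3s - 8 = (-s + 6)².
Expand and rearrange: s² - 15s + 44 = 0.
Solving gives s = 11 or s = 4.
Check each candidate in the original equation:
  s = 11: √(25) = 5, while -s + 6 = -5 — extraneous.
  s = 4: √(4) = 2, while -s + 6 = 2 — valid.

s = 4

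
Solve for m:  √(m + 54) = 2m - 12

Square both sides: m + 54 = (2m - 12)².
Expand and rearrange: 4m² - 49m + 90 = 0.
Solving gives m = 10 or m = 2.25.
Check each candidate in the original equation:
  m = 10: √(64) = 8, while 2m - 12 = 8 — valid.
  m = 2.25: √(56.25) = 7.5, while 2m - 12 = -7.5 — extraneous.

m = 10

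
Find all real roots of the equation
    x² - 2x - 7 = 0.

x = -1.8284 or x = 3.8284

Discriminant: (-2)² − 4·1·(-7) = 32.
Quadratic formula: x = (2 ± √32) / 2.
So x = 1 + 2·√(2) ≈ 3.8284 or x = 1 - 2·√(2) ≈ -1.8284.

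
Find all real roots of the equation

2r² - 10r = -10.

r = 1.382 or r = 3.618

Rearrange to standard form: 2r² - 10r + 10 = 0.
Discriminant: (-10)² − 4·2·10 = 20.
Quadratic formula: r = (10 ± √20) / 4.
So r = √(5)/2 + 5/2 ≈ 3.618 or r = 5/2 - √(5)/2 ≈ 1.382.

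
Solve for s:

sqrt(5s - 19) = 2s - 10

Square both sides: 5s - 19 = (2s - 10)^2.
Expand and rearrange: 4s^2 - 45s + 119 = 0.
Solving gives s = 7 or s = 4.25.
Check each candidate in the original equation:
  s = 7: sqrt(16) = 4, while 2s - 10 = 4 — valid.
  s = 4.25: sqrt(2.25) = 1.5, while 2s - 10 = -1.5 — extraneous.

s = 7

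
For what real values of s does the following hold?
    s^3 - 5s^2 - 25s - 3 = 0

Possible rational roots are divisors of -3. Testing s = -3 gives 0, so (s + 3) is a factor.
Divide: s^3 - 5s^2 - 25s - 3 = (s + 3)(s^2 - 8s - 1).
Apply the quadratic formula to s^2 - 8s - 1 = 0: s = (8 +/- sqrt(68))/2, i.e. s ~= 8.1231 or s ~= -0.1231.

s = -3 or s = -0.1231 or s = 8.1231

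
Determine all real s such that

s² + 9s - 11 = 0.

s = -10.0902 or s = 1.0902

Discriminant: (9)² − 4·1·(-11) = 125.
Quadratic formula: s = (-9 ± √125) / 2.
So s = -9/2 + 5·√(5)/2 ≈ 1.0902 or s = -5·√(5)/2 - 9/2 ≈ -10.0902.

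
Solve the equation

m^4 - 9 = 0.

Let u = m^2. The equation becomes u^2 - 9 = 0.
Factor: (u - 3)(u + 3) = 0, so u = 3 or u = -3.
m^2 = 3 gives m = +/-sqrt(3) ~= +/-1.7321.
m^2 = -3 < 0 has no real solution.

m = -1.7321 or m = 1.7321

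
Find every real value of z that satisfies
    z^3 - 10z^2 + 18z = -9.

z = -0.4051 or z = 3 or z = 7.4051

Rearrange: z^3 - 10z^2 + 18z + 9 = 0.
Possible rational roots are divisors of 9. Testing z = 3 gives 0, so (z - 3) is a factor.
Divide: z^3 - 10z^2 + 18z + 9 = (z - 3)(z^2 - 7z - 3).
Apply the quadratic formula to z^2 - 7z - 3 = 0: z = (7 +/- sqrt(61))/2, i.e. z ~= 7.4051 or z ~= -0.4051.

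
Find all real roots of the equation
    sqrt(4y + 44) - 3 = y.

y = 5

Isolate the radical: sqrt(4y + 44) = y + 3.
Square both sides: 4y + 44 = (y + 3)^2.
Expand and rearrange: y^2 + 2y - 35 = 0.
Solving gives y = 5 or y = -7.
Check each candidate in the original equation:
  y = 5: sqrt(64) = 8, while y + 3 = 8 — valid.
  y = -7: sqrt(16) = 4, while y + 3 = -4 — extraneous.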